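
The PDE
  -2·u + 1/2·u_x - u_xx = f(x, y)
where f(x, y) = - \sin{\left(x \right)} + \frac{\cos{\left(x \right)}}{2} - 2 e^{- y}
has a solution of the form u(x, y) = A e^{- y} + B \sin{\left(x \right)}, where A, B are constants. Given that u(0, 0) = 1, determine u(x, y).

Substitute the ansatz u = A e^{- y} + B \sin{\left(x \right)} into the left-hand side.
Derivatives of the ansatz:
  u_x = B \cos{\left(x \right)}
  u_xx = - B \sin{\left(x \right)}
Term by term:
  -2·u = - 2 A e^{- y} - 2 B \sin{\left(x \right)}
  1/2·u_x = \frac{B \cos{\left(x \right)}}{2}
  -u_xx = B \sin{\left(x \right)}
So the left-hand side equals
  - 2 A e^{- y} - B \sin{\left(x \right)} + \frac{B \cos{\left(x \right)}}{2}
This must equal f(x, y) = - \sin{\left(x \right)} + \frac{\cos{\left(x \right)}}{2} - 2 e^{- y} identically.
Matching coefficients of the independent functions:
  [e^{- y}]:  - 2 A = -2
  [\sin{\left(x \right)}]:  - B = -1
  [\cos{\left(x \right)}]:  \frac{B}{2} = \frac{1}{2}
Solving: A = 1, B = 1.
Check against the point condition:
  u(0, 0) = 1  ⟹  A = 1  ✓
Hence u(x, y) = \sin{\left(x \right)} + e^{- y}.

Answer: u(x, y) = \sin{\left(x \right)} + e^{- y}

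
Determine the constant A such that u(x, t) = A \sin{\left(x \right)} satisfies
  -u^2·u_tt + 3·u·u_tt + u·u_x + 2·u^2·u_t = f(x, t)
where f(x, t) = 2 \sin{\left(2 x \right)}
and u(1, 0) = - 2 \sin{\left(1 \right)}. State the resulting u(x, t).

Substitute the ansatz u = A \sin{\left(x \right)} into the left-hand side.
Derivatives of the ansatz:
  u_tt = 0
  u_x = A \cos{\left(x \right)}
  u_t = 0
Term by term:
  -u^2·u_tt = 0
  3·u·u_tt = 0
  u·u_x = A^{2} \sin{\left(x \right)} \cos{\left(x \right)}
  2·u^2·u_t = 0
So the left-hand side equals
  A^{2} \sin{\left(x \right)} \cos{\left(x \right)}
This must equal f(x, t) identically; expanded, f = 4 \sin{\left(x \right)} \cos{\left(x \right)}.
Matching coefficients of the independent functions:
  [\sin{\left(x \right)} \cos{\left(x \right)}]:  A^{2} = 4
These equations allow (A) = (-2) or (2).
Impose the point condition(s):
  u(1, 0) = - 2 \sin{\left(1 \right)}  ⟹  A \sin{\left(1 \right)} = - 2 \sin{\left(1 \right)}
Only A = -2 satisfies everything.
Hence u(x, t) = - 2 \sin{\left(x \right)}.

Answer: u(x, t) = - 2 \sin{\left(x \right)}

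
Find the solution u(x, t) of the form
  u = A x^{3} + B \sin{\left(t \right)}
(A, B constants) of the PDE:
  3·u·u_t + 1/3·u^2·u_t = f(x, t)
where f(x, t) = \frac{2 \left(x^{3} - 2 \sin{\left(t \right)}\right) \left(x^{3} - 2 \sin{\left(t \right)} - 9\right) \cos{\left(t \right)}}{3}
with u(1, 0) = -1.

Substitute the ansatz u = A x^{3} + B \sin{\left(t \right)} into the left-hand side.
Derivatives of the ansatz:
  u_t = B \cos{\left(t \right)}
Term by term:
  3·u·u_t = 3 A B x^{3} \cos{\left(t \right)} + 3 B^{2} \sin{\left(t \right)} \cos{\left(t \right)}
  1/3·u^2·u_t = \frac{A^{2} B x^{6} \cos{\left(t \right)}}{3} + \frac{2 A B^{2} x^{3} \sin{\left(t \right)} \cos{\left(t \right)}}{3} + \frac{B^{3} \sin^{2}{\left(t \right)} \cos{\left(t \right)}}{3}
So the left-hand side equals
  \frac{A^{2} B x^{6} \cos{\left(t \right)}}{3} + \frac{2 A B^{2} x^{3} \sin{\left(t \right)} \cos{\left(t \right)}}{3} + 3 A B x^{3} \cos{\left(t \right)} + \frac{B^{3} \sin^{2}{\left(t \right)} \cos{\left(t \right)}}{3} + 3 B^{2} \sin{\left(t \right)} \cos{\left(t \right)}
This must equal f(x, t) identically; expanded, f = \frac{2 x^{6} \cos{\left(t \right)}}{3} - \frac{8 x^{3} \sin{\left(t \right)} \cos{\left(t \right)}}{3} - 6 x^{3} \cos{\left(t \right)} + \frac{8 \sin^{2}{\left(t \right)} \cos{\left(t \right)}}{3} + 12 \sin{\left(t \right)} \cos{\left(t \right)}.
Matching coefficients of the independent functions:
  [x^{3} \cos{\left(t \right)}]:  3 A B = -6
  [x^{6} \cos{\left(t \right)}]:  \frac{A^{2} B}{3} = \frac{2}{3}
  [\sin{\left(t \right)} \cos{\left(t \right)}]:  3 B^{2} = 12
  [\sin^{2}{\left(t \right)} \cos{\left(t \right)}]:  \frac{B^{3}}{3} = \frac{8}{3}
  [x^{3} \sin{\left(t \right)} \cos{\left(t \right)}]:  \frac{2 A B^{2}}{3} = - \frac{8}{3}
Solving: A = -1, B = 2.
Check against the point condition:
  u(1, 0) = -1  ⟹  A = -1  ✓
Hence u(x, t) = - x^{3} + 2 \sin{\left(t \right)}.

Answer: u(x, t) = - x^{3} + 2 \sin{\left(t \right)}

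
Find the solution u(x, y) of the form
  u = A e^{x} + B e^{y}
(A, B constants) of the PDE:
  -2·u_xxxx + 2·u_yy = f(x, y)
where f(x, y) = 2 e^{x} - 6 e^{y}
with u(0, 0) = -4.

Substitute the ansatz u = A e^{x} + B e^{y} into the left-hand side.
Derivatives of the ansatz:
  u_xxxx = A e^{x}
  u_yy = B e^{y}
Term by term:
  -2·u_xxxx = - 2 A e^{x}
  2·u_yy = 2 B e^{y}
So the left-hand side equals
  - 2 A e^{x} + 2 B e^{y}
This must equal f(x, y) = 2 e^{x} - 6 e^{y} identically.
Matching coefficients of the independent functions:
  [e^{x}]:  - 2 A = 2
  [e^{y}]:  2 B = -6
Solving: A = -1, B = -3.
Check against the point condition:
  u(0, 0) = -4  ⟹  A + B = -4  ✓
Hence u(x, y) = - e^{x} - 3 e^{y}.

Answer: u(x, y) = - e^{x} - 3 e^{y}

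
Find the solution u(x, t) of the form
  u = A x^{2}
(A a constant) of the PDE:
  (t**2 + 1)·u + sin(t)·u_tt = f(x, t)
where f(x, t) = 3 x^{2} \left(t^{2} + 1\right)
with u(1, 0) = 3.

Answer: u(x, t) = 3 x^{2}

Derivation:
Substitute the ansatz u = A x^{2} into the left-hand side.
Derivatives of the ansatz:
  u_tt = 0
Term by term:
  (t**2 + 1)·u = A t^{2} x^{2} + A x^{2}
  sin(t)·u_tt = 0
So the left-hand side equals
  A t^{2} x^{2} + A x^{2}
This must equal f(x, t) identically; expanded, f = 3 t^{2} x^{2} + 3 x^{2}.
Matching coefficients of the independent functions:
  [x^{2}, t^{2} x^{2}]:  A = 3
Solving: A = 3.
Check against the point condition:
  u(1, 0) = 3  ⟹  A = 3  ✓
Hence u(x, t) = 3 x^{2}.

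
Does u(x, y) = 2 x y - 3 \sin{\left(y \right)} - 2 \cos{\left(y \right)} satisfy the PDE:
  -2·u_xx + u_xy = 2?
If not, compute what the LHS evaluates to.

Evaluate each term of the left-hand side for u = 2 x y - 3 \sin{\left(y \right)} - 2 \cos{\left(y \right)}.
Derivatives:
  u_xx = 0
  u_xy = 2
Terms:
  -2·u_xx = 0
  u_xy = 2
Sum: LHS = 2
This is exactly the given right-hand side, so u is a solution.

Answer: Yes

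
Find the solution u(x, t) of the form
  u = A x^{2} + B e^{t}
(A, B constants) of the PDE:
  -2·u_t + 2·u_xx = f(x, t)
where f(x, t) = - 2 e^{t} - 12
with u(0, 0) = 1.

Substitute the ansatz u = A x^{2} + B e^{t} into the left-hand side.
Derivatives of the ansatz:
  u_t = B e^{t}
  u_xx = 2 A
Term by term:
  -2·u_t = - 2 B e^{t}
  2·u_xx = 4 A
So the left-hand side equals
  4 A - 2 B e^{t}
This must equal f(x, t) = - 2 e^{t} - 12 identically.
Matching coefficients of the independent functions:
  [constant term]:  4 A = -12
  [e^{t}]:  - 2 B = -2
Solving: A = -3, B = 1.
Check against the point condition:
  u(0, 0) = 1  ⟹  B = 1  ✓
Hence u(x, t) = - 3 x^{2} + e^{t}.

Answer: u(x, t) = - 3 x^{2} + e^{t}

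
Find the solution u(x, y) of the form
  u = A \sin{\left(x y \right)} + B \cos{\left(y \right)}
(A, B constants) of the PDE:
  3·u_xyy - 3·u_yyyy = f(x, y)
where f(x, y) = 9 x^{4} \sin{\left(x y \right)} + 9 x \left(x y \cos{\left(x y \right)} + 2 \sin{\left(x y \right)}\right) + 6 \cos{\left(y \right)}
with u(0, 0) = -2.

Substitute the ansatz u = A \sin{\left(x y \right)} + B \cos{\left(y \right)} into the left-hand side.
Derivatives of the ansatz:
  u_xyy = - A x^{2} y \cos{\left(x y \right)} - 2 A x \sin{\left(x y \right)}
  u_yyyy = A x^{4} \sin{\left(x y \right)} + B \cos{\left(y \right)}
Term by term:
  3·u_xyy = - 3 A x^{2} y \cos{\left(x y \right)} - 6 A x \sin{\left(x y \right)}
  -3·u_yyyy = - 3 A x^{4} \sin{\left(x y \right)} - 3 B \cos{\left(y \right)}
So the left-hand side equals
  - 3 A x^{4} \sin{\left(x y \right)} - 3 A x^{2} y \cos{\left(x y \right)} - 6 A x \sin{\left(x y \right)} - 3 B \cos{\left(y \right)}
This must equal f(x, y) identically; expanded, f = 9 x^{4} \sin{\left(x y \right)} + 9 x^{2} y \cos{\left(x y \right)} + 18 x \sin{\left(x y \right)} + 6 \cos{\left(y \right)}.
Matching coefficients of the independent functions:
  [x \sin{\left(x y \right)}]:  - 6 A = 18
  [x^{4} \sin{\left(x y \right)}, x^{2} y \cos{\left(x y \right)}]:  - 3 A = 9
  [\cos{\left(y \right)}]:  - 3 B = 6
Solving: A = -3, B = -2.
Check against the point condition:
  u(0, 0) = -2  ⟹  B = -2  ✓
Hence u(x, y) = - 3 \sin{\left(x y \right)} - 2 \cos{\left(y \right)}.

Answer: u(x, y) = - 3 \sin{\left(x y \right)} - 2 \cos{\left(y \right)}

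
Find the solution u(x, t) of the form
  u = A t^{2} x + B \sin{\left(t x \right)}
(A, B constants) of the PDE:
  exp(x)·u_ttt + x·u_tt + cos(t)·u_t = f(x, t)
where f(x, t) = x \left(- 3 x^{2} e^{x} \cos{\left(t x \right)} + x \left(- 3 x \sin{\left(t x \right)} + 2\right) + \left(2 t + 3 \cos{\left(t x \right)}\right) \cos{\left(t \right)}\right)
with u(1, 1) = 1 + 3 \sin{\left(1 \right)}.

Substitute the ansatz u = A t^{2} x + B \sin{\left(t x \right)} into the left-hand side.
Derivatives of the ansatz:
  u_ttt = - B x^{3} \cos{\left(t x \right)}
  u_tt = 2 A x - B x^{2} \sin{\left(t x \right)}
  u_t = 2 A t x + B x \cos{\left(t x \right)}
Term by term:
  exp(x)·u_ttt = - B x^{3} e^{x} \cos{\left(t x \right)}
  x·u_tt = 2 A x^{2} - B x^{3} \sin{\left(t x \right)}
  cos(t)·u_t = 2 A t x \cos{\left(t \right)} + B x \cos{\left(t \right)} \cos{\left(t x \right)}
So the left-hand side equals
  2 A t x \cos{\left(t \right)} + 2 A x^{2} - B x^{3} e^{x} \cos{\left(t x \right)} - B x^{3} \sin{\left(t x \right)} + B x \cos{\left(t \right)} \cos{\left(t x \right)}
This must equal f(x, t) identically; expanded, f = 2 t x \cos{\left(t \right)} - 3 x^{3} e^{x} \cos{\left(t x \right)} - 3 x^{3} \sin{\left(t x \right)} + 2 x^{2} + 3 x \cos{\left(t \right)} \cos{\left(t x \right)}.
Matching coefficients of the independent functions:
  [x^{2}, t x \cos{\left(t \right)}]:  2 A = 2
  [x^{3} \sin{\left(t x \right)}, x^{3} e^{x} \cos{\left(t x \right)}]:  - B = -3
  [x \cos{\left(t \right)} \cos{\left(t x \right)}]:  B = 3
Solving: A = 1, B = 3.
Check against the point condition:
  u(1, 1) = 1 + 3 \sin{\left(1 \right)}  ⟹  A + B \sin{\left(1 \right)} = 1 + 3 \sin{\left(1 \right)}  ✓
Hence u(x, t) = t^{2} x + 3 \sin{\left(t x \right)}.

Answer: u(x, t) = t^{2} x + 3 \sin{\left(t x \right)}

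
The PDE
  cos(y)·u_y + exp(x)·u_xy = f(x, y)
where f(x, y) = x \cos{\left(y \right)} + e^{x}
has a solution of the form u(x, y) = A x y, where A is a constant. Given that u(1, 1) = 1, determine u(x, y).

Substitute the ansatz u = A x y into the left-hand side.
Derivatives of the ansatz:
  u_y = A x
  u_xy = A
Term by term:
  cos(y)·u_y = A x \cos{\left(y \right)}
  exp(x)·u_xy = A e^{x}
So the left-hand side equals
  A x \cos{\left(y \right)} + A e^{x}
This must equal f(x, y) = x \cos{\left(y \right)} + e^{x} identically.
Matching coefficients of the independent functions:
  [x \cos{\left(y \right)}, e^{x}]:  A = 1
Solving: A = 1.
Check against the point condition:
  u(1, 1) = 1  ⟹  A = 1  ✓
Hence u(x, y) = x y.

Answer: u(x, y) = x y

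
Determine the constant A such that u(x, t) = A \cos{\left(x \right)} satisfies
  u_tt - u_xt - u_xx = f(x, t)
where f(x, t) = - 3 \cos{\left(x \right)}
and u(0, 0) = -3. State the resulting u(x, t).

Answer: u(x, t) = - 3 \cos{\left(x \right)}

Derivation:
Substitute the ansatz u = A \cos{\left(x \right)} into the left-hand side.
Derivatives of the ansatz:
  u_tt = 0
  u_xt = 0
  u_xx = - A \cos{\left(x \right)}
Term by term:
  u_tt = 0
  -u_xt = 0
  -u_xx = A \cos{\left(x \right)}
So the left-hand side equals
  A \cos{\left(x \right)}
This must equal f(x, t) = - 3 \cos{\left(x \right)} identically.
Matching coefficients of the independent functions:
  [\cos{\left(x \right)}]:  A = -3
Solving: A = -3.
Check against the point condition:
  u(0, 0) = -3  ⟹  A = -3  ✓
Hence u(x, t) = - 3 \cos{\left(x \right)}.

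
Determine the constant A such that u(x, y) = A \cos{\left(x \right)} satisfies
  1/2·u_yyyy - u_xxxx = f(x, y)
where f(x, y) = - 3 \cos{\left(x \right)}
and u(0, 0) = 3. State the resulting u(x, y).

Answer: u(x, y) = 3 \cos{\left(x \right)}

Derivation:
Substitute the ansatz u = A \cos{\left(x \right)} into the left-hand side.
Derivatives of the ansatz:
  u_yyyy = 0
  u_xxxx = A \cos{\left(x \right)}
Term by term:
  1/2·u_yyyy = 0
  -u_xxxx = - A \cos{\left(x \right)}
So the left-hand side equals
  - A \cos{\left(x \right)}
This must equal f(x, y) = - 3 \cos{\left(x \right)} identically.
Matching coefficients of the independent functions:
  [\cos{\left(x \right)}]:  - A = -3
Solving: A = 3.
Check against the point condition:
  u(0, 0) = 3  ⟹  A = 3  ✓
Hence u(x, y) = 3 \cos{\left(x \right)}.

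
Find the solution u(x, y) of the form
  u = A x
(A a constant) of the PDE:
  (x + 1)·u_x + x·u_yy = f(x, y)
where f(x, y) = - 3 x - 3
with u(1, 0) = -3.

Substitute the ansatz u = A x into the left-hand side.
Derivatives of the ansatz:
  u_x = A
  u_yy = 0
Term by term:
  (x + 1)·u_x = A x + A
  x·u_yy = 0
So the left-hand side equals
  A x + A
This must equal f(x, y) = - 3 x - 3 identically.
Matching coefficients of the independent functions:
  [constant term, x]:  A = -3
Solving: A = -3.
Check against the point condition:
  u(1, 0) = -3  ⟹  A = -3  ✓
Hence u(x, y) = - 3 x.

Answer: u(x, y) = - 3 x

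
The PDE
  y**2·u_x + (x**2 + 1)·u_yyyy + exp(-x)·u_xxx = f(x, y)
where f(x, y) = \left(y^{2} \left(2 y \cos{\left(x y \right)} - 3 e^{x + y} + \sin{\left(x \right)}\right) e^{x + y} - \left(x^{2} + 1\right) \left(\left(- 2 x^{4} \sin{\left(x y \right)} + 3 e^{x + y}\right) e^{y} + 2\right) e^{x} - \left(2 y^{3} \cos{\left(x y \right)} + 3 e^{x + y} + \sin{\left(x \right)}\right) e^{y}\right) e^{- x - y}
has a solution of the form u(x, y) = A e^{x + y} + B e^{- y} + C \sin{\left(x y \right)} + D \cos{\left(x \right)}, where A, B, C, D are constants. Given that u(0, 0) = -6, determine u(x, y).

Answer: u(x, y) = - 3 e^{x + y} + 2 \sin{\left(x y \right)} - \cos{\left(x \right)} - 2 e^{- y}

Derivation:
Substitute the ansatz u = A e^{x + y} + B e^{- y} + C \sin{\left(x y \right)} + D \cos{\left(x \right)} into the left-hand side.
Derivatives of the ansatz:
  u_x = A e^{x} e^{y} + C y \cos{\left(x y \right)} - D \sin{\left(x \right)}
  u_yyyy = A e^{x} e^{y} + B e^{- y} + C x^{4} \sin{\left(x y \right)}
  u_xxx = A e^{x} e^{y} - C y^{3} \cos{\left(x y \right)} + D \sin{\left(x \right)}
Term by term:
  y**2·u_x = A y^{2} e^{x} e^{y} + C y^{3} \cos{\left(x y \right)} - D y^{2} \sin{\left(x \right)}
  (x**2 + 1)·u_yyyy = A x^{2} e^{x} e^{y} + A e^{x} e^{y} + B x^{2} e^{- y} + B e^{- y} + C x^{6} \sin{\left(x y \right)} + C x^{4} \sin{\left(x y \right)}
  exp(-x)·u_xxx = A e^{y} - C y^{3} e^{- x} \cos{\left(x y \right)} + D e^{- x} \sin{\left(x \right)}
So the left-hand side equals
  A x^{2} e^{x} e^{y} + A y^{2} e^{x} e^{y} + A e^{x} e^{y} + A e^{y} + B x^{2} e^{- y} + B e^{- y} + C x^{6} \sin{\left(x y \right)} + C x^{4} \sin{\left(x y \right)} + C y^{3} \cos{\left(x y \right)} - C y^{3} e^{- x} \cos{\left(x y \right)} - D y^{2} \sin{\left(x \right)} + D e^{- x} \sin{\left(x \right)}
This must equal f(x, y) identically; expanded, f = 2 x^{6} \sin{\left(x y \right)} + 2 x^{4} \sin{\left(x y \right)} - 3 x^{2} e^{x} e^{y} - 2 x^{2} e^{- y} + 2 y^{3} \cos{\left(x y \right)} - 2 y^{3} e^{- x} \cos{\left(x y \right)} - 3 y^{2} e^{x} e^{y} + y^{2} \sin{\left(x \right)} - 3 e^{x} e^{y} - 3 e^{y} - 2 e^{- y} - e^{- x} \sin{\left(x \right)}.
Matching coefficients of the independent functions:
  [x^{2} e^{- y}, e^{- y}]:  B = -2
  [x^{4} \sin{\left(x y \right)}, x^{6} \sin{\left(x y \right)}, y^{3} \cos{\left(x y \right)}]:  C = 2
  [y^{2} \sin{\left(x \right)}]:  - D = 1
  [e^{- x} \sin{\left(x \right)}]:  D = -1
  [e^{x} e^{y}, x^{2} e^{x} e^{y}, y^{2} e^{x} e^{y}, e^{y}]:  A = -3
  [y^{3} e^{- x} \cos{\left(x y \right)}]:  - C = -2
Solving: A = -3, B = -2, C = 2, D = -1.
Check against the point condition:
  u(0, 0) = -6  ⟹  A + B + D = -6  ✓
Hence u(x, y) = - 3 e^{x + y} + 2 \sin{\left(x y \right)} - \cos{\left(x \right)} - 2 e^{- y}.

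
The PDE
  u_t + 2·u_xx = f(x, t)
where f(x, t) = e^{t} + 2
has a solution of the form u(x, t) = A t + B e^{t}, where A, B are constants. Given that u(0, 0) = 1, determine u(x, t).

Substitute the ansatz u = A t + B e^{t} into the left-hand side.
Derivatives of the ansatz:
  u_t = A + B e^{t}
  u_xx = 0
Term by term:
  u_t = A + B e^{t}
  2·u_xx = 0
So the left-hand side equals
  A + B e^{t}
This must equal f(x, t) = e^{t} + 2 identically.
Matching coefficients of the independent functions:
  [constant term]:  A = 2
  [e^{t}]:  B = 1
Solving: A = 2, B = 1.
Check against the point condition:
  u(0, 0) = 1  ⟹  B = 1  ✓
Hence u(x, t) = 2 t + e^{t}.

Answer: u(x, t) = 2 t + e^{t}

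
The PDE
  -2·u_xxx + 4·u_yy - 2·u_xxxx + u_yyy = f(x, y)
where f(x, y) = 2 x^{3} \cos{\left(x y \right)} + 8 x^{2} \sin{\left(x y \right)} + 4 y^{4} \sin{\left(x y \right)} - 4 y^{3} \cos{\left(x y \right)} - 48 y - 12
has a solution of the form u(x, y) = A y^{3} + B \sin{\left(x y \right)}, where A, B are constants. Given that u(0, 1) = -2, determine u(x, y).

Answer: u(x, y) = - 2 y^{3} - 2 \sin{\left(x y \right)}

Derivation:
Substitute the ansatz u = A y^{3} + B \sin{\left(x y \right)} into the left-hand side.
Derivatives of the ansatz:
  u_xxx = - B y^{3} \cos{\left(x y \right)}
  u_yy = 6 A y - B x^{2} \sin{\left(x y \right)}
  u_xxxx = B y^{4} \sin{\left(x y \right)}
  u_yyy = 6 A - B x^{3} \cos{\left(x y \right)}
Term by term:
  -2·u_xxx = 2 B y^{3} \cos{\left(x y \right)}
  4·u_yy = 24 A y - 4 B x^{2} \sin{\left(x y \right)}
  -2·u_xxxx = - 2 B y^{4} \sin{\left(x y \right)}
  u_yyy = 6 A - B x^{3} \cos{\left(x y \right)}
So the left-hand side equals
  24 A y + 6 A - B x^{3} \cos{\left(x y \right)} - 4 B x^{2} \sin{\left(x y \right)} - 2 B y^{4} \sin{\left(x y \right)} + 2 B y^{3} \cos{\left(x y \right)}
This must equal f(x, y) = 2 x^{3} \cos{\left(x y \right)} + 8 x^{2} \sin{\left(x y \right)} + 4 y^{4} \sin{\left(x y \right)} - 4 y^{3} \cos{\left(x y \right)} - 48 y - 12 identically.
Matching coefficients of the independent functions:
  [constant term]:  6 A = -12
  [y]:  24 A = -48
  [x^{2} \sin{\left(x y \right)}]:  - 4 B = 8
  [x^{3} \cos{\left(x y \right)}]:  - B = 2
  [y^{3} \cos{\left(x y \right)}]:  2 B = -4
  [y^{4} \sin{\left(x y \right)}]:  - 2 B = 4
Solving: A = -2, B = -2.
Check against the point condition:
  u(0, 1) = -2  ⟹  A = -2  ✓
Hence u(x, y) = - 2 y^{3} - 2 \sin{\left(x y \right)}.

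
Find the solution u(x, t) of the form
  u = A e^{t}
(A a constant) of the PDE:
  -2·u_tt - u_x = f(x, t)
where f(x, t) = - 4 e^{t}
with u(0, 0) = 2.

Substitute the ansatz u = A e^{t} into the left-hand side.
Derivatives of the ansatz:
  u_tt = A e^{t}
  u_x = 0
Term by term:
  -2·u_tt = - 2 A e^{t}
  -u_x = 0
So the left-hand side equals
  - 2 A e^{t}
This must equal f(x, t) = - 4 e^{t} identically.
Matching coefficients of the independent functions:
  [e^{t}]:  - 2 A = -4
Solving: A = 2.
Check against the point condition:
  u(0, 0) = 2  ⟹  A = 2  ✓
Hence u(x, t) = 2 e^{t}.

Answer: u(x, t) = 2 e^{t}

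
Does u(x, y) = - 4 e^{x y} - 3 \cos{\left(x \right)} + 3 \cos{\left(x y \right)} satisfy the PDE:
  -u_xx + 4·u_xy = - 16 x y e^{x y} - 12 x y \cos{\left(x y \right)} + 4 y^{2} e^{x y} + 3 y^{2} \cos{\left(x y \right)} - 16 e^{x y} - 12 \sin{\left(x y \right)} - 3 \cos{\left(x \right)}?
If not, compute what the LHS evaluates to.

Answer: Yes

Derivation:
Evaluate each term of the left-hand side for u = - 4 e^{x y} - 3 \cos{\left(x \right)} + 3 \cos{\left(x y \right)}.
Derivatives:
  u_xx = - 4 y^{2} e^{x y} - 3 y^{2} \cos{\left(x y \right)} + 3 \cos{\left(x \right)}
  u_xy = - 4 x y e^{x y} - 3 x y \cos{\left(x y \right)} - 4 e^{x y} - 3 \sin{\left(x y \right)}
Terms:
  -u_xx = 4 y^{2} e^{x y} + 3 y^{2} \cos{\left(x y \right)} - 3 \cos{\left(x \right)}
  4·u_xy = - 16 x y e^{x y} - 12 x y \cos{\left(x y \right)} - 16 e^{x y} - 12 \sin{\left(x y \right)}
Sum: LHS = - 16 x y e^{x y} - 12 x y \cos{\left(x y \right)} + 4 y^{2} e^{x y} + 3 y^{2} \cos{\left(x y \right)} - 16 e^{x y} - 12 \sin{\left(x y \right)} - 3 \cos{\left(x \right)}
This is exactly the given right-hand side, so u is a solution.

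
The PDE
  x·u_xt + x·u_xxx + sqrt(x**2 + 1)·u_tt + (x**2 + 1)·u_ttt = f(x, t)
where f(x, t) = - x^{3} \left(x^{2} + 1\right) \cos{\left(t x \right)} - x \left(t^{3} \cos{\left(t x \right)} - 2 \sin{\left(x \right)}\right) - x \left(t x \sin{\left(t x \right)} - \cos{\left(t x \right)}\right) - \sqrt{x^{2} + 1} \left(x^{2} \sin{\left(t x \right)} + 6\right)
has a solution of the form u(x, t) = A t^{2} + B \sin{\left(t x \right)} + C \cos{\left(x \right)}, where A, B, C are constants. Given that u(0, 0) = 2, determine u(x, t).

Substitute the ansatz u = A t^{2} + B \sin{\left(t x \right)} + C \cos{\left(x \right)} into the left-hand side.
Derivatives of the ansatz:
  u_xt = - B t x \sin{\left(t x \right)} + B \cos{\left(t x \right)}
  u_xxx = - B t^{3} \cos{\left(t x \right)} + C \sin{\left(x \right)}
  u_tt = 2 A - B x^{2} \sin{\left(t x \right)}
  u_ttt = - B x^{3} \cos{\left(t x \right)}
Term by term:
  x·u_xt = - B t x^{2} \sin{\left(t x \right)} + B x \cos{\left(t x \right)}
  x·u_xxx = - B t^{3} x \cos{\left(t x \right)} + C x \sin{\left(x \right)}
  sqrt(x**2 + 1)·u_tt = 2 A \sqrt{x^{2} + 1} - B x^{2} \sqrt{x^{2} + 1} \sin{\left(t x \right)}
  (x**2 + 1)·u_ttt = - B x^{5} \cos{\left(t x \right)} - B x^{3} \cos{\left(t x \right)}
So the left-hand side equals
  2 A \sqrt{x^{2} + 1} - B t^{3} x \cos{\left(t x \right)} - B t x^{2} \sin{\left(t x \right)} - B x^{5} \cos{\left(t x \right)} - B x^{3} \cos{\left(t x \right)} - B x^{2} \sqrt{x^{2} + 1} \sin{\left(t x \right)} + B x \cos{\left(t x \right)} + C x \sin{\left(x \right)}
This must equal f(x, t) identically; expanded, f = - t^{3} x \cos{\left(t x \right)} - t x^{2} \sin{\left(t x \right)} - x^{5} \cos{\left(t x \right)} - x^{3} \cos{\left(t x \right)} - x^{2} \sqrt{x^{2} + 1} \sin{\left(t x \right)} + 2 x \sin{\left(x \right)} + x \cos{\left(t x \right)} - 6 \sqrt{x^{2} + 1}.
Matching coefficients of the independent functions:
  [x \sin{\left(x \right)}]:  C = 2
  [x \cos{\left(t x \right)}]:  B = 1
  [x^{3} \cos{\left(t x \right)}, x^{5} \cos{\left(t x \right)}, t x^{2} \sin{\left(t x \right)}, t^{3} x \cos{\left(t x \right)}, …]:  - B = -1
  [\sqrt{x^{2} + 1}]:  2 A = -6
Solving: A = -3, B = 1, C = 2.
Check against the point condition:
  u(0, 0) = 2  ⟹  C = 2  ✓
Hence u(x, t) = - 3 t^{2} + \sin{\left(t x \right)} + 2 \cos{\left(x \right)}.

Answer: u(x, t) = - 3 t^{2} + \sin{\left(t x \right)} + 2 \cos{\left(x \right)}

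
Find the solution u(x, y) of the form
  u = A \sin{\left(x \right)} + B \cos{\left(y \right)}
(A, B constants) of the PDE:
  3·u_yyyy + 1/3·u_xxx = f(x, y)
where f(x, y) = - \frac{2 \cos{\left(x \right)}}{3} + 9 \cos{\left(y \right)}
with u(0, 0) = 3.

Substitute the ansatz u = A \sin{\left(x \right)} + B \cos{\left(y \right)} into the left-hand side.
Derivatives of the ansatz:
  u_yyyy = B \cos{\left(y \right)}
  u_xxx = - A \cos{\left(x \right)}
Term by term:
  3·u_yyyy = 3 B \cos{\left(y \right)}
  1/3·u_xxx = - \frac{A \cos{\left(x \right)}}{3}
So the left-hand side equals
  - \frac{A \cos{\left(x \right)}}{3} + 3 B \cos{\left(y \right)}
This must equal f(x, y) = - \frac{2 \cos{\left(x \right)}}{3} + 9 \cos{\left(y \right)} identically.
Matching coefficients of the independent functions:
  [\cos{\left(x \right)}]:  - \frac{A}{3} = - \frac{2}{3}
  [\cos{\left(y \right)}]:  3 B = 9
Solving: A = 2, B = 3.
Check against the point condition:
  u(0, 0) = 3  ⟹  B = 3  ✓
Hence u(x, y) = 2 \sin{\left(x \right)} + 3 \cos{\left(y \right)}.

Answer: u(x, y) = 2 \sin{\left(x \right)} + 3 \cos{\left(y \right)}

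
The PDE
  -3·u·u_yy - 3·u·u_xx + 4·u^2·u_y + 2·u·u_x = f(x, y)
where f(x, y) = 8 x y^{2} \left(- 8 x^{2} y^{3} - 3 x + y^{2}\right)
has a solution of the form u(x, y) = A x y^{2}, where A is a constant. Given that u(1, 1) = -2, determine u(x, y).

Substitute the ansatz u = A x y^{2} into the left-hand side.
Derivatives of the ansatz:
  u_yy = 2 A x
  u_xx = 0
  u_y = 2 A x y
  u_x = A y^{2}
Term by term:
  -3·u·u_yy = - 6 A^{2} x^{2} y^{2}
  -3·u·u_xx = 0
  4·u^2·u_y = 8 A^{3} x^{3} y^{5}
  2·u·u_x = 2 A^{2} x y^{4}
So the left-hand side equals
  8 A^{3} x^{3} y^{5} - 6 A^{2} x^{2} y^{2} + 2 A^{2} x y^{4}
This must equal f(x, y) identically; expanded, f = - 64 x^{3} y^{5} - 24 x^{2} y^{2} + 8 x y^{4}.
Matching coefficients of the independent functions:
  [x y^{4}]:  2 A^{2} = 8
  [x^{2} y^{2}]:  - 6 A^{2} = -24
  [x^{3} y^{5}]:  8 A^{3} = -64
Solving: A = -2.
Check against the point condition:
  u(1, 1) = -2  ⟹  A = -2  ✓
Hence u(x, y) = - 2 x y^{2}.

Answer: u(x, y) = - 2 x y^{2}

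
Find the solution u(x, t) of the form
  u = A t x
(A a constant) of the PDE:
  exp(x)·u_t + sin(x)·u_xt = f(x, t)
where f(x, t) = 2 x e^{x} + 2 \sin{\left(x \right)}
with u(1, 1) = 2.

Substitute the ansatz u = A t x into the left-hand side.
Derivatives of the ansatz:
  u_t = A x
  u_xt = A
Term by term:
  exp(x)·u_t = A x e^{x}
  sin(x)·u_xt = A \sin{\left(x \right)}
So the left-hand side equals
  A x e^{x} + A \sin{\left(x \right)}
This must equal f(x, t) = 2 x e^{x} + 2 \sin{\left(x \right)} identically.
Matching coefficients of the independent functions:
  [x e^{x}, \sin{\left(x \right)}]:  A = 2
Solving: A = 2.
Check against the point condition:
  u(1, 1) = 2  ⟹  A = 2  ✓
Hence u(x, t) = 2 t x.

Answer: u(x, t) = 2 t x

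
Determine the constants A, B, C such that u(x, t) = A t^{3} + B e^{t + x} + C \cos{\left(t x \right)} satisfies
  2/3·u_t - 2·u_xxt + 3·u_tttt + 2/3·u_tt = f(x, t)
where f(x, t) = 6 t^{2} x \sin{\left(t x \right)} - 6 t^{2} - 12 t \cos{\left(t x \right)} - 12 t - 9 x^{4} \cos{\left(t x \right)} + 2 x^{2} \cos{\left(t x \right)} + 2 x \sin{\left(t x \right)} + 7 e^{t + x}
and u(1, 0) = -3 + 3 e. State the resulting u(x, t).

Answer: u(x, t) = - 3 t^{3} + 3 e^{t + x} - 3 \cos{\left(t x \right)}

Derivation:
Substitute the ansatz u = A t^{3} + B e^{t + x} + C \cos{\left(t x \right)} into the left-hand side.
Derivatives of the ansatz:
  u_t = 3 A t^{2} + B e^{t} e^{x} - C x \sin{\left(t x \right)}
  u_xxt = B e^{t} e^{x} + C t^{2} x \sin{\left(t x \right)} - 2 C t \cos{\left(t x \right)}
  u_tttt = B e^{t} e^{x} + C x^{4} \cos{\left(t x \right)}
  u_tt = 6 A t + B e^{t} e^{x} - C x^{2} \cos{\left(t x \right)}
Term by term:
  2/3·u_t = 2 A t^{2} + \frac{2 B e^{t} e^{x}}{3} - \frac{2 C x \sin{\left(t x \right)}}{3}
  -2·u_xxt = - 2 B e^{t} e^{x} - 2 C t^{2} x \sin{\left(t x \right)} + 4 C t \cos{\left(t x \right)}
  3·u_tttt = 3 B e^{t} e^{x} + 3 C x^{4} \cos{\left(t x \right)}
  2/3·u_tt = 4 A t + \frac{2 B e^{t} e^{x}}{3} - \frac{2 C x^{2} \cos{\left(t x \right)}}{3}
So the left-hand side equals
  2 A t^{2} + 4 A t + \frac{7 B e^{t} e^{x}}{3} - 2 C t^{2} x \sin{\left(t x \right)} + 4 C t \cos{\left(t x \right)} + 3 C x^{4} \cos{\left(t x \right)} - \frac{2 C x^{2} \cos{\left(t x \right)}}{3} - \frac{2 C x \sin{\left(t x \right)}}{3}
This must equal f(x, t) identically; expanded, f = 6 t^{2} x \sin{\left(t x \right)} - 6 t^{2} - 12 t \cos{\left(t x \right)} - 12 t - 9 x^{4} \cos{\left(t x \right)} + 2 x^{2} \cos{\left(t x \right)} + 2 x \sin{\left(t x \right)} + 7 e^{t} e^{x}.
Matching coefficients of the independent functions:
  [t]:  4 A = -12
  [t^{2}]:  2 A = -6
  [t \cos{\left(t x \right)}]:  4 C = -12
  [x \sin{\left(t x \right)}, x^{2} \cos{\left(t x \right)}]:  - \frac{2 C}{3} = 2
  [x^{4} \cos{\left(t x \right)}]:  3 C = -9
  [e^{t} e^{x}]:  \frac{7 B}{3} = 7
  [t^{2} x \sin{\left(t x \right)}]:  - 2 C = 6
Solving: A = -3, B = 3, C = -3.
Check against the point condition:
  u(1, 0) = -3 + 3 e  ⟹  e B + C = -3 + 3 e  ✓
Hence u(x, t) = - 3 t^{3} + 3 e^{t + x} - 3 \cos{\left(t x \right)}.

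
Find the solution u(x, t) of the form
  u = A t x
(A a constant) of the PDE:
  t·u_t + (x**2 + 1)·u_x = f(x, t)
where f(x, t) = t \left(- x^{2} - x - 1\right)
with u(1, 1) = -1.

Substitute the ansatz u = A t x into the left-hand side.
Derivatives of the ansatz:
  u_t = A x
  u_x = A t
Term by term:
  t·u_t = A t x
  (x**2 + 1)·u_x = A t x^{2} + A t
So the left-hand side equals
  A t x^{2} + A t x + A t
This must equal f(x, t) = t \left(- x^{2} - x - 1\right) identically.
Matching coefficients of the independent functions:
  [t, t x, t x^{2}]:  A = -1
Solving: A = -1.
Check against the point condition:
  u(1, 1) = -1  ⟹  A = -1  ✓
Hence u(x, t) = - t x.

Answer: u(x, t) = - t x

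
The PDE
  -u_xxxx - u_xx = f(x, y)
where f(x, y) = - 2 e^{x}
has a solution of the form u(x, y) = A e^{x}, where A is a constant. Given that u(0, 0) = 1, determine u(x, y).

Answer: u(x, y) = e^{x}

Derivation:
Substitute the ansatz u = A e^{x} into the left-hand side.
Derivatives of the ansatz:
  u_xxxx = A e^{x}
  u_xx = A e^{x}
Term by term:
  -u_xxxx = - A e^{x}
  -u_xx = - A e^{x}
So the left-hand side equals
  - 2 A e^{x}
This must equal f(x, y) = - 2 e^{x} identically.
Matching coefficients of the independent functions:
  [e^{x}]:  - 2 A = -2
Solving: A = 1.
Check against the point condition:
  u(0, 0) = 1  ⟹  A = 1  ✓
Hence u(x, y) = e^{x}.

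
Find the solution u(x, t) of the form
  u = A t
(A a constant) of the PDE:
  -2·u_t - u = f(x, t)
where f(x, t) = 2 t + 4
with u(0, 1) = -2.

Substitute the ansatz u = A t into the left-hand side.
Derivatives of the ansatz:
  u_t = A
Term by term:
  -2·u_t = - 2 A
  -u = - A t
So the left-hand side equals
  - A t - 2 A
This must equal f(x, t) = 2 t + 4 identically.
Matching coefficients of the independent functions:
  [constant term]:  - 2 A = 4
  [t]:  - A = 2
Solving: A = -2.
Check against the point condition:
  u(0, 1) = -2  ⟹  A = -2  ✓
Hence u(x, t) = - 2 t.

Answer: u(x, t) = - 2 t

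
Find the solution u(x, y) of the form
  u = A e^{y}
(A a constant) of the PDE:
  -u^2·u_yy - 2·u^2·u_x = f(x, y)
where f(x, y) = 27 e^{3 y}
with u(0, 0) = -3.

Answer: u(x, y) = - 3 e^{y}

Derivation:
Substitute the ansatz u = A e^{y} into the left-hand side.
Derivatives of the ansatz:
  u_yy = A e^{y}
  u_x = 0
Term by term:
  -u^2·u_yy = - A^{3} e^{3 y}
  -2·u^2·u_x = 0
So the left-hand side equals
  - A^{3} e^{3 y}
This must equal f(x, y) = 27 e^{3 y} identically.
Matching coefficients of the independent functions:
  [e^{3 y}]:  - A^{3} = 27
Solving: A = -3.
Check against the point condition:
  u(0, 0) = -3  ⟹  A = -3  ✓
Hence u(x, y) = - 3 e^{y}.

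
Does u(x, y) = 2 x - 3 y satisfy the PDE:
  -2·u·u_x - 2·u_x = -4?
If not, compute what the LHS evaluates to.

Evaluate each term of the left-hand side for u = 2 x - 3 y.
Derivatives:
  u_x = 2
Terms:
  -2·u·u_x = - 8 x + 12 y
  -2·u_x = -4
Sum: LHS = - 8 x + 12 y - 4
Given right-hand side: -4. Difference LHS − RHS = - 8 x + 12 y ≠ 0, so u is not a solution.

Answer: No, the LHS evaluates to - 8 x + 12 y - 4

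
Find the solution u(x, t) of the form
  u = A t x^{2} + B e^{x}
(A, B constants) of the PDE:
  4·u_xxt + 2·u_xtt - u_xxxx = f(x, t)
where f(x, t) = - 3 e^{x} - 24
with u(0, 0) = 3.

Substitute the ansatz u = A t x^{2} + B e^{x} into the left-hand side.
Derivatives of the ansatz:
  u_xxt = 2 A
  u_xtt = 0
  u_xxxx = B e^{x}
Term by term:
  4·u_xxt = 8 A
  2·u_xtt = 0
  -u_xxxx = - B e^{x}
So the left-hand side equals
  8 A - B e^{x}
This must equal f(x, t) = - 3 e^{x} - 24 identically.
Matching coefficients of the independent functions:
  [constant term]:  8 A = -24
  [e^{x}]:  - B = -3
Solving: A = -3, B = 3.
Check against the point condition:
  u(0, 0) = 3  ⟹  B = 3  ✓
Hence u(x, t) = - 3 t x^{2} + 3 e^{x}.

Answer: u(x, t) = - 3 t x^{2} + 3 e^{x}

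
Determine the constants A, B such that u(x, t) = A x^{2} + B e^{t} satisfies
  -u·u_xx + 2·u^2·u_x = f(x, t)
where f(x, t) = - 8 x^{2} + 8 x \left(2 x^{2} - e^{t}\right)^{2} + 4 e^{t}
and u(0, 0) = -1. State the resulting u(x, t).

Substitute the ansatz u = A x^{2} + B e^{t} into the left-hand side.
Derivatives of the ansatz:
  u_xx = 2 A
  u_x = 2 A x
Term by term:
  -u·u_xx = - 2 A^{2} x^{2} - 2 A B e^{t}
  2·u^2·u_x = 4 A^{3} x^{5} + 8 A^{2} B x^{3} e^{t} + 4 A B^{2} x e^{2 t}
So the left-hand side equals
  4 A^{3} x^{5} + 8 A^{2} B x^{3} e^{t} - 2 A^{2} x^{2} + 4 A B^{2} x e^{2 t} - 2 A B e^{t}
This must equal f(x, t) identically; expanded, f = 32 x^{5} - 32 x^{3} e^{t} - 8 x^{2} + 8 x e^{2 t} + 4 e^{t}.
Matching coefficients of the independent functions:
  [x^{2}]:  - 2 A^{2} = -8
  [x^{5}]:  4 A^{3} = 32
  [x e^{2 t}]:  4 A B^{2} = 8
  [x^{3} e^{t}]:  8 A^{2} B = -32
  [e^{t}]:  - 2 A B = 4
Solving: A = 2, B = -1.
Check against the point condition:
  u(0, 0) = -1  ⟹  B = -1  ✓
Hence u(x, t) = 2 x^{2} - e^{t}.

Answer: u(x, t) = 2 x^{2} - e^{t}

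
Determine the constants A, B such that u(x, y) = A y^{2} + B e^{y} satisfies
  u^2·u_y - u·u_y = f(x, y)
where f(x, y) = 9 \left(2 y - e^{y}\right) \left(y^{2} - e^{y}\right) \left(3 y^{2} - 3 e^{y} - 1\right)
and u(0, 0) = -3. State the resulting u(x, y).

Substitute the ansatz u = A y^{2} + B e^{y} into the left-hand side.
Derivatives of the ansatz:
  u_y = 2 A y + B e^{y}
Term by term:
  u^2·u_y = 2 A^{3} y^{5} + A^{2} B y^{4} e^{y} + 4 A^{2} B y^{3} e^{y} + 2 A B^{2} y^{2} e^{2 y} + 2 A B^{2} y e^{2 y} + B^{3} e^{3 y}
  -u·u_y = - 2 A^{2} y^{3} - A B y^{2} e^{y} - 2 A B y e^{y} - B^{2} e^{2 y}
So the left-hand side equals
  2 A^{3} y^{5} + A^{2} B y^{4} e^{y} + 4 A^{2} B y^{3} e^{y} - 2 A^{2} y^{3} + 2 A B^{2} y^{2} e^{2 y} + 2 A B^{2} y e^{2 y} - A B y^{2} e^{y} - 2 A B y e^{y} + B^{3} e^{3 y} - B^{2} e^{2 y}
This must equal f(x, y) identically; expanded, f = 54 y^{5} - 27 y^{4} e^{y} - 108 y^{3} e^{y} - 18 y^{3} + 54 y^{2} e^{2 y} + 9 y^{2} e^{y} + 54 y e^{2 y} + 18 y e^{y} - 27 e^{3 y} - 9 e^{2 y}.
Matching coefficients of the independent functions:
  [y^{3}]:  - 2 A^{2} = -18
  [y^{5}]:  2 A^{3} = 54
  [y e^{y}]:  - 2 A B = 18
  [y e^{2 y}, y^{2} e^{2 y}]:  2 A B^{2} = 54
  [y^{2} e^{y}]:  - A B = 9
  [y^{3} e^{y}]:  4 A^{2} B = -108
  [y^{4} e^{y}]:  A^{2} B = -27
  [e^{2 y}]:  - B^{2} = -9
  [e^{3 y}]:  B^{3} = -27
Solving: A = 3, B = -3.
Check against the point condition:
  u(0, 0) = -3  ⟹  B = -3  ✓
Hence u(x, y) = 3 y^{2} - 3 e^{y}.

Answer: u(x, y) = 3 y^{2} - 3 e^{y}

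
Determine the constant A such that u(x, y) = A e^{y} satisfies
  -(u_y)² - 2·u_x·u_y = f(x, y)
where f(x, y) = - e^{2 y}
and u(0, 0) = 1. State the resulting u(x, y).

Answer: u(x, y) = e^{y}

Derivation:
Substitute the ansatz u = A e^{y} into the left-hand side.
Derivatives of the ansatz:
  u_y = A e^{y}
  u_x = 0
Term by term:
  -(u_y)² = - A^{2} e^{2 y}
  -2·u_x·u_y = 0
So the left-hand side equals
  - A^{2} e^{2 y}
This must equal f(x, y) = - e^{2 y} identically.
Matching coefficients of the independent functions:
  [e^{2 y}]:  - A^{2} = -1
These equations allow (A) = (-1) or (1).
Impose the point condition(s):
  u(0, 0) = 1  ⟹  A = 1
Only A = 1 satisfies everything.
Hence u(x, y) = e^{y}.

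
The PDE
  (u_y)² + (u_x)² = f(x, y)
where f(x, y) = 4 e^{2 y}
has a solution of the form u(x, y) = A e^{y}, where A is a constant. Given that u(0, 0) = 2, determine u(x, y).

Substitute the ansatz u = A e^{y} into the left-hand side.
Derivatives of the ansatz:
  u_y = A e^{y}
  u_x = 0
Term by term:
  (u_y)² = A^{2} e^{2 y}
  (u_x)² = 0
So the left-hand side equals
  A^{2} e^{2 y}
This must equal f(x, y) = 4 e^{2 y} identically.
Matching coefficients of the independent functions:
  [e^{2 y}]:  A^{2} = 4
These equations allow (A) = (-2) or (2).
Impose the point condition(s):
  u(0, 0) = 2  ⟹  A = 2
Only A = 2 satisfies everything.
Hence u(x, y) = 2 e^{y}.

Answer: u(x, y) = 2 e^{y}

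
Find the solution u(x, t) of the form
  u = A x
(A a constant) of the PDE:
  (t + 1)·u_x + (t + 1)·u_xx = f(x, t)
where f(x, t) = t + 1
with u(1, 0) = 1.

Answer: u(x, t) = x

Derivation:
Substitute the ansatz u = A x into the left-hand side.
Derivatives of the ansatz:
  u_x = A
  u_xx = 0
Term by term:
  (t + 1)·u_x = A t + A
  (t + 1)·u_xx = 0
So the left-hand side equals
  A t + A
This must equal f(x, t) = t + 1 identically.
Matching coefficients of the independent functions:
  [constant term, t]:  A = 1
Solving: A = 1.
Check against the point condition:
  u(1, 0) = 1  ⟹  A = 1  ✓
Hence u(x, t) = x.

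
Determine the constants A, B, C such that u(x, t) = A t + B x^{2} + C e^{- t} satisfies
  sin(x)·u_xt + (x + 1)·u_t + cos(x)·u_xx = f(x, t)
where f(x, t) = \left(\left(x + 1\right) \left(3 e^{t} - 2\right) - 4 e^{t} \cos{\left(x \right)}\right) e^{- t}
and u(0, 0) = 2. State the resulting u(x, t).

Substitute the ansatz u = A t + B x^{2} + C e^{- t} into the left-hand side.
Derivatives of the ansatz:
  u_xt = 0
  u_t = A - C e^{- t}
  u_xx = 2 B
Term by term:
  sin(x)·u_xt = 0
  (x + 1)·u_t = A x + A - C x e^{- t} - C e^{- t}
  cos(x)·u_xx = 2 B \cos{\left(x \right)}
So the left-hand side equals
  A x + A + 2 B \cos{\left(x \right)} - C x e^{- t} - C e^{- t}
This must equal f(x, t) identically; expanded, f = 3 x - 2 x e^{- t} - 4 \cos{\left(x \right)} + 3 - 2 e^{- t}.
Matching coefficients of the independent functions:
  [constant term, x]:  A = 3
  [x e^{- t}, e^{- t}]:  - C = -2
  [\cos{\left(x \right)}]:  2 B = -4
Solving: A = 3, B = -2, C = 2.
Check against the point condition:
  u(0, 0) = 2  ⟹  C = 2  ✓
Hence u(x, t) = 3 t - 2 x^{2} + 2 e^{- t}.

Answer: u(x, t) = 3 t - 2 x^{2} + 2 e^{- t}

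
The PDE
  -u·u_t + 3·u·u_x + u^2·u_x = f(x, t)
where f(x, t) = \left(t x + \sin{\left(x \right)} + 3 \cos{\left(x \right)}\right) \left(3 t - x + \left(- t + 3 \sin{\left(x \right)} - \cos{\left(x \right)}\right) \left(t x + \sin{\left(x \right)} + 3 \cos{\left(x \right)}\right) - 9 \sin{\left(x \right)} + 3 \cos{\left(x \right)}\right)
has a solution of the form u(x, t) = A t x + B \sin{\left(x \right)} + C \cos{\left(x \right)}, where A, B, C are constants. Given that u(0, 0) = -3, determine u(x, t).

Substitute the ansatz u = A t x + B \sin{\left(x \right)} + C \cos{\left(x \right)} into the left-hand side.
Derivatives of the ansatz:
  u_t = A x
  u_x = A t + B \cos{\left(x \right)} - C \sin{\left(x \right)}
Term by term:
  -u·u_t = - A^{2} t x^{2} - A B x \sin{\left(x \right)} - A C x \cos{\left(x \right)}
  3·u·u_x = 3 A^{2} t^{2} x + 3 A B t x \cos{\left(x \right)} + 3 A B t \sin{\left(x \right)} - 3 A C t x \sin{\left(x \right)} + 3 A C t \cos{\left(x \right)} + 3 B^{2} \sin{\left(x \right)} \cos{\left(x \right)} - 3 B C \sin^{2}{\left(x \right)} + 3 B C \cos^{2}{\left(x \right)} - 3 C^{2} \sin{\left(x \right)} \cos{\left(x \right)}
  u^2·u_x = A^{3} t^{3} x^{2} + A^{2} B t^{2} x^{2} \cos{\left(x \right)} + 2 A^{2} B t^{2} x \sin{\left(x \right)} - A^{2} C t^{2} x^{2} \sin{\left(x \right)} + 2 A^{2} C t^{2} x \cos{\left(x \right)} + 2 A B^{2} t x \sin{\left(x \right)} \cos{\left(x \right)} + A B^{2} t \sin^{2}{\left(x \right)} - 2 A B C t x \sin^{2}{\left(x \right)} + 2 A B C t x \cos^{2}{\left(x \right)} + 2 A B C t \sin{\left(x \right)} \cos{\left(x \right)} - 2 A C^{2} t x \sin{\left(x \right)} \cos{\left(x \right)} + A C^{2} t \cos^{2}{\left(x \right)} + B^{3} \sin^{2}{\left(x \right)} \cos{\left(x \right)} - B^{2} C \sin^{3}{\left(x \right)} + 2 B^{2} C \sin{\left(x \right)} \cos^{2}{\left(x \right)} - 2 B C^{2} \sin^{2}{\left(x \right)} \cos{\left(x \right)} + B C^{2} \cos^{3}{\left(x \right)} - C^{3} \sin{\left(x \right)} \cos^{2}{\left(x \right)}
Sum these and collect like terms in the independent variables.
This must equal f(x, t) identically; expanded, f = - t^{3} x^{2} + 3 t^{2} x^{2} \sin{\left(x \right)} - t^{2} x^{2} \cos{\left(x \right)} - 2 t^{2} x \sin{\left(x \right)} - 6 t^{2} x \cos{\left(x \right)} + 3 t^{2} x - t x^{2} + 6 t x \sin^{2}{\left(x \right)} + 16 t x \sin{\left(x \right)} \cos{\left(x \right)} - 9 t x \sin{\left(x \right)} - 6 t x \cos^{2}{\left(x \right)} + 3 t x \cos{\left(x \right)} - t \sin^{2}{\left(x \right)} - 6 t \sin{\left(x \right)} \cos{\left(x \right)} + 3 t \sin{\left(x \right)} - 9 t \cos^{2}{\left(x \right)} + 9 t \cos{\left(x \right)} - x \sin{\left(x \right)} - 3 x \cos{\left(x \right)} + 3 \sin^{3}{\left(x \right)} + 17 \sin^{2}{\left(x \right)} \cos{\left(x \right)} - 9 \sin^{2}{\left(x \right)} + 21 \sin{\left(x \right)} \cos^{2}{\left(x \right)} - 24 \sin{\left(x \right)} \cos{\left(x \right)} - 9 \cos^{3}{\left(x \right)} + 9 \cos^{2}{\left(x \right)}.
Matching coefficients of the independent functions:
(each divided by its leading coefficient; functions giving the same equation are listed together)
  [t x^{2}, t^{2} x]:  A^{2} - 1 = 0
  [t \sin{\left(x \right)}, x \sin{\left(x \right)}, t x \cos{\left(x \right)}]:  A B - 1 = 0
  [t \sin^{2}{\left(x \right)}]:  A B^{2} + 1 = 0
  [t \cos{\left(x \right)}, x \cos{\left(x \right)}, t x \sin{\left(x \right)}]:  A C - 3 = 0
  [t \cos^{2}{\left(x \right)}]:  A C^{2} + 9 = 0
  [t^{3} x^{2}]:  A^{3} + 1 = 0
  [\sin{\left(x \right)} \cos{\left(x \right)}]:  B^{2} - C^{2} + 8 = 0
  [\sin{\left(x \right)} \cos^{2}{\left(x \right)}]:  B^{2} C - \frac{C^{3}}{2} - \frac{21}{2} = 0
  [\sin^{2}{\left(x \right)} \cos{\left(x \right)}]:  B^{3} - 2 B C^{2} - 17 = 0
  [t x \sin^{2}{\left(x \right)}, t x \cos^{2}{\left(x \right)}, t \sin{\left(x \right)} \cos{\left(x \right)}]:  A B C + 3 = 0
  [t^{2} x \sin{\left(x \right)}, t^{2} x^{2} \cos{\left(x \right)}]:  A^{2} B + 1 = 0
  [t^{2} x \cos{\left(x \right)}, t^{2} x^{2} \sin{\left(x \right)}]:  A^{2} C + 3 = 0
  [t x \sin{\left(x \right)} \cos{\left(x \right)}]:  A B^{2} - A C^{2} - 8 = 0
  [\sin^{2}{\left(x \right)}, \cos^{2}{\left(x \right)}]:  B C - 3 = 0
  [\sin^{3}{\left(x \right)}]:  B^{2} C + 3 = 0
  [\cos^{3}{\left(x \right)}]:  B C^{2} + 9 = 0
Solving: A = -1, B = -1, C = -3.
Check against the point condition:
  u(0, 0) = -3  ⟹  C = -3  ✓
Hence u(x, t) = - t x - \sin{\left(x \right)} - 3 \cos{\left(x \right)}.

Answer: u(x, t) = - t x - \sin{\left(x \right)} - 3 \cos{\left(x \right)}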